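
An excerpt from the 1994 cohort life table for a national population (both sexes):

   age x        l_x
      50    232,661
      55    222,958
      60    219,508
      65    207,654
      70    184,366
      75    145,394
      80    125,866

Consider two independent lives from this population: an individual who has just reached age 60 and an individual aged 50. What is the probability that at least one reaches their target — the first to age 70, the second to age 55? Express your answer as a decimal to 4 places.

p₁ = l_70/l_60 = 184,366/219,508 = 0.839906; p₂ = l_55/l_50 = 222,958/232,661 = 0.958296.
P(at least one) = 1 − (1−p₁)(1−p₂) = 1 − 0.160094 × 0.041704 = 0.993323.

0.9933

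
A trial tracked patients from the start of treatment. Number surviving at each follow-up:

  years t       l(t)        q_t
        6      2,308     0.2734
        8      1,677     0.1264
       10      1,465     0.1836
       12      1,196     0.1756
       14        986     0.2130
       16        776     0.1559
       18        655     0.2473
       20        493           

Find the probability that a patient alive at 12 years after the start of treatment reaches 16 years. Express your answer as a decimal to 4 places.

0.6488

The conditional survival probability is l(16)/l(12) = 776/1,196 = 0.648829.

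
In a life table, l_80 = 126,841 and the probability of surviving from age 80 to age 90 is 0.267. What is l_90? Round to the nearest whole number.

l_90 = l_80 × p = 126,841 × 0.267 = 33867.

33867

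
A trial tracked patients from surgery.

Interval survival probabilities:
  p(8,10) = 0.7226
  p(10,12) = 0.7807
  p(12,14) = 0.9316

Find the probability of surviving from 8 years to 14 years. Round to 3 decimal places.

The overall survival probability is 0.7226 × 0.7807 × 0.9316.
= 0.525547.

0.526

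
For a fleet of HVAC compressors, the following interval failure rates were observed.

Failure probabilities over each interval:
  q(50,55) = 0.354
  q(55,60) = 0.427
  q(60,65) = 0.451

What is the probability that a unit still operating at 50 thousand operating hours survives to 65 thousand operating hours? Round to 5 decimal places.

P(survive 50→65) = (1 − 0.354) × (1 − 0.427) × (1 − 0.451).
= 0.646 × 0.573 × 0.549 = 0.203217.

0.20322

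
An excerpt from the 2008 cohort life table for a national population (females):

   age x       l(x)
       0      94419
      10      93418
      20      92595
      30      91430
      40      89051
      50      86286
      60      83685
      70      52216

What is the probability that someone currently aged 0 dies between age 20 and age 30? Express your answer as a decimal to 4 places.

This is the probability of reaching 20 but not 30, conditional on being alive at 0: (l(20) − l(30)) / l(0).
= (92595 − 91430) / 94419 = 1165 / 94419 = 0.012339.

0.0123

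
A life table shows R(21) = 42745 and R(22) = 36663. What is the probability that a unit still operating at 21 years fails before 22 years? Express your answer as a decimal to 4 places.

0.1423

P(fail before 22 | operational at 21) = 1 − R(22)/R(21) = 1 − 36663/42745 = (6082)/42745 = 0.142286.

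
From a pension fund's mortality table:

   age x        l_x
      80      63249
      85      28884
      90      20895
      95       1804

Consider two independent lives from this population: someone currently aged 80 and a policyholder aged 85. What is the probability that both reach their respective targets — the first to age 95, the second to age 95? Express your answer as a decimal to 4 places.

0.0018

p₁ = l_95/l_80 = 1804/63249 = 0.028522; p₂ = l_95/l_85 = 1804/28884 = 0.062457.
P(both) = p₁ × p₂ = 0.028522 × 0.062457 = 0.001781.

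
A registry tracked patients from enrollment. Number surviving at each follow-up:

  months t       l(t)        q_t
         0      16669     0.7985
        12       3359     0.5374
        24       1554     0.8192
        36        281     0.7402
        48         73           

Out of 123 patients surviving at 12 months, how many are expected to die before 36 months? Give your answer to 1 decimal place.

112.7

The relevant probability is 1 − 281/3359 = 0.916344.
Expected number = 123 × 0.916344 = 112.7.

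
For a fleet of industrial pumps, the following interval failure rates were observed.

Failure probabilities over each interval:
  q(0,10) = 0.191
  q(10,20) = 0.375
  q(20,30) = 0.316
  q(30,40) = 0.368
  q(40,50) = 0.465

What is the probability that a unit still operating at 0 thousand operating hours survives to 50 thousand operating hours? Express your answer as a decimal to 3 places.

Survival from 0 to 50 is the product of surviving each interval: (1 − 0.191) × (1 − 0.375) × (1 − 0.316) × (1 − 0.368) × (1 − 0.465).
= 0.809 × 0.625 × 0.684 × 0.632 × 0.535 = 0.116938.

0.117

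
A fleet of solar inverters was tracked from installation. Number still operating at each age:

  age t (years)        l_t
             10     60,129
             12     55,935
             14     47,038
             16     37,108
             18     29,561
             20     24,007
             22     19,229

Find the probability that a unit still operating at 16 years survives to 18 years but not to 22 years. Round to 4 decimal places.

This is the probability of reaching 18 but not 22, conditional on being operational at 16: (l_18 − l_22) / l_16.
= (29,561 − 19,229) / 37,108 = 10,332 / 37,108 = 0.278431.

0.2784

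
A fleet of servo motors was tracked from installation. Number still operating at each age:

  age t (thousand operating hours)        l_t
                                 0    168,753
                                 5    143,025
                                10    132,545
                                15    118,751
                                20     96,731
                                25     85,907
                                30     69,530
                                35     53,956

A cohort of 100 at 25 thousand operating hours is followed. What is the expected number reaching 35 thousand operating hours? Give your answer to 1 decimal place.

The relevant probability is 53,956/85,907 = 0.628075.
Expected number = 100 × 0.628075 = 62.8.

62.8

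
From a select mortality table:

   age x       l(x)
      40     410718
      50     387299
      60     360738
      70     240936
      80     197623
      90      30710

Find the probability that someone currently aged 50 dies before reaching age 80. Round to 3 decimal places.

P(die before 80 | alive at 50) = 1 − l(80)/l(50) = 1 − 197623/387299 = (189676)/387299 = 0.489740.

0.490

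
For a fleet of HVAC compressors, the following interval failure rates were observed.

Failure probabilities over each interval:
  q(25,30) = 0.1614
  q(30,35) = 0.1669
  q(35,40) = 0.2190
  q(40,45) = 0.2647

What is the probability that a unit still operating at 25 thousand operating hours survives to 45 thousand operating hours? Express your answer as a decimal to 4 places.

0.4012

Chaining the interval survival probabilities: (1 − 0.1614) × (1 − 0.1669) × (1 − 0.2190) × (1 − 0.2647).
= 0.8386 × 0.8331 × 0.7810 × 0.7353 = 0.401206.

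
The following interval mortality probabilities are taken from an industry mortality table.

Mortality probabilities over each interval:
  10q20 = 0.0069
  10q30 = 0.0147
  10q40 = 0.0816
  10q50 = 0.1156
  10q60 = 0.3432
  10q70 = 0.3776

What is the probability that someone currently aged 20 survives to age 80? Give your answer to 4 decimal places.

0.3249

Survival from 20 to 80 is the product of surviving each interval: (1 − 0.0069) × (1 − 0.0147) × (1 − 0.0816) × (1 − 0.1156) × (1 − 0.3432) × (1 − 0.3776).
= 0.9931 × 0.9853 × 0.9184 × 0.8844 × 0.6568 × 0.6224 = 0.324896.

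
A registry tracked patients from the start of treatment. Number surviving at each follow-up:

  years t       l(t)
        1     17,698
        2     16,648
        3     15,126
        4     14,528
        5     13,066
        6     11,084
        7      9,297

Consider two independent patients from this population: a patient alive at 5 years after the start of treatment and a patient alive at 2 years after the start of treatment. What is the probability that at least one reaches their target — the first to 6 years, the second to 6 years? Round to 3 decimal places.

p₁ = l(6)/l(5) = 11,084/13,066 = 0.848309; p₂ = l(6)/l(2) = 11,084/16,648 = 0.665786.
P(at least one) = 1 − (1−p₁)(1−p₂) = 1 − 0.151691 × 0.334214 = 0.949303.

0.949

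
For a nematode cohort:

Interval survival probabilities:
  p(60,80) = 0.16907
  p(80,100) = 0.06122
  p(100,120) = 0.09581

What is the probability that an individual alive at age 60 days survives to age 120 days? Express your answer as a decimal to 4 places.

0.0010

Chaining the interval survival probabilities: 0.16907 × 0.06122 × 0.09581.
= 0.000992.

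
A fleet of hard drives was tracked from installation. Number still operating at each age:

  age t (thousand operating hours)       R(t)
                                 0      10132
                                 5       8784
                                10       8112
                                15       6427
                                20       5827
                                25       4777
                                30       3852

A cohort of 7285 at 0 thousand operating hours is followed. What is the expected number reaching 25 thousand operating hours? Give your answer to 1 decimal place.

3434.7

The relevant probability is 4777/10132 = 0.471477.
Expected number = 7285 × 0.471477 = 3434.7.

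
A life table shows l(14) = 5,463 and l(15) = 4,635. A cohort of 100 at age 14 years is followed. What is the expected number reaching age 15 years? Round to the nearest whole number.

85

The relevant probability is 4,635/5,463 = 0.848435.
Expected number = 100 × 0.848435 = 85.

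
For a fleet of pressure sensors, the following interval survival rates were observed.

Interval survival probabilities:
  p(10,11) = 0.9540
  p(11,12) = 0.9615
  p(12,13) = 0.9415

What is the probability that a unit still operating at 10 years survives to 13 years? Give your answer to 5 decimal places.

0.86361

The overall survival probability is 0.9540 × 0.9615 × 0.9415.
= 0.863611.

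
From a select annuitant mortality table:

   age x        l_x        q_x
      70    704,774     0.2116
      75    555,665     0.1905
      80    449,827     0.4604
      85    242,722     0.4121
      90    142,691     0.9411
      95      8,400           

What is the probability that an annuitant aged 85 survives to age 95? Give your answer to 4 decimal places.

0.0346

We want 10p85 = l_95/l_85.
The conditional survival probability is l_95/l_85 = 8,400/242,722 = 0.034607.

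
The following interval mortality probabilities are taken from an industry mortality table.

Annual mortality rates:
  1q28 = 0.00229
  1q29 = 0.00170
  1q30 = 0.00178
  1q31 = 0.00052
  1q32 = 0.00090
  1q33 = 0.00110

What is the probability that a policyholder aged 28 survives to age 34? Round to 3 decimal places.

0.992

Chaining the interval survival probabilities: (1 − 0.00229) × (1 − 0.00170) × (1 − 0.00178) × (1 − 0.00052) × (1 − 0.00090) × (1 − 0.00110).
= 0.99771 × 0.99830 × 0.99822 × 0.99948 × 0.99910 × 0.99890 = 0.991738.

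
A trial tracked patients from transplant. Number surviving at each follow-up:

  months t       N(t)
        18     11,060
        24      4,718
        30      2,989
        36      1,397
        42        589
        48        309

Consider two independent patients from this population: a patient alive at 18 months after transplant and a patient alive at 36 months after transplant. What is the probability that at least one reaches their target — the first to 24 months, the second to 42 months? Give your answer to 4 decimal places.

p₁ = N(24)/N(18) = 4,718/11,060 = 0.426582; p₂ = N(42)/N(36) = 589/1,397 = 0.421618.
P(at least one) = 1 − (1−p₁)(1−p₂) = 1 − 0.573418 × 0.578382 = 0.668345.

0.6683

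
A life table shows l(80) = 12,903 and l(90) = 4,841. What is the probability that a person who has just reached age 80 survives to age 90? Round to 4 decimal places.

The conditional survival probability is l(90)/l(80) = 4,841/12,903 = 0.375184.

0.3752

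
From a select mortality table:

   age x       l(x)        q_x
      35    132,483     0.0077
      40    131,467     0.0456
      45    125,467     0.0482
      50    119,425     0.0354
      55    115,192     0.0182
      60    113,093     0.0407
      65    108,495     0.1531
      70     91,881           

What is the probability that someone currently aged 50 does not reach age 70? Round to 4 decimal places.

0.2306

P(die before 70 | alive at 50) = 1 − l(70)/l(50) = 1 − 91,881/119,425 = (27,544)/119,425 = 0.230638.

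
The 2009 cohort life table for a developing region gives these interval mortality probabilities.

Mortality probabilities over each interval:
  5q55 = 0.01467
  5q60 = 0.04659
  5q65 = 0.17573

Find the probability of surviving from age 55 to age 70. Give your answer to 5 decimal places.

0.77434

Chaining the interval survival probabilities: (1 − 0.01467) × (1 − 0.04659) × (1 − 0.17573).
= 0.98533 × 0.95341 × 0.82427 = 0.774339.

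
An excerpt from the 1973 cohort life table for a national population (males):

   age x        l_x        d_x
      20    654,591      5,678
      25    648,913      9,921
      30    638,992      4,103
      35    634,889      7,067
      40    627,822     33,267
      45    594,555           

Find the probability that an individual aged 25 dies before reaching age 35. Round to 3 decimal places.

0.022

P(die before 35 | alive at 25) = 1 − l_35/l_25 = 1 − 634,889/648,913 = (14,024)/648,913 = 0.021612.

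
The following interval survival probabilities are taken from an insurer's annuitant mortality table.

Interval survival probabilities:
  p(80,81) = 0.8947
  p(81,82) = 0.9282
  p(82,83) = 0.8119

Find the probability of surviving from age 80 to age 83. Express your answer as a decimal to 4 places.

0.6743

Survival from 80 to 83 is the product of surviving each interval: 0.8947 × 0.9282 × 0.8119.
= 0.674251.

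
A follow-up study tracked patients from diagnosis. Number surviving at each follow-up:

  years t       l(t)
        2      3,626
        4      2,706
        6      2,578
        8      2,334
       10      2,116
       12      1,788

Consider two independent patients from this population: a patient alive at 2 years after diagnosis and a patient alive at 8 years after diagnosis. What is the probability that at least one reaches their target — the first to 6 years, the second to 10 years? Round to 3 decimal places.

p₁ = l(6)/l(2) = 2,578/3,626 = 0.710976; p₂ = l(10)/l(8) = 2,116/2,334 = 0.906598.
P(at least one) = 1 − (1−p₁)(1−p₂) = 1 − 0.289024 × 0.093402 = 0.973005.

0.973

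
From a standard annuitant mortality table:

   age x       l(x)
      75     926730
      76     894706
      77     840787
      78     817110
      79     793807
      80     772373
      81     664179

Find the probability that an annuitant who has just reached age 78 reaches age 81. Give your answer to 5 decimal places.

The conditional survival probability is l(81)/l(78) = 664179/817110 = 0.812839.

0.81284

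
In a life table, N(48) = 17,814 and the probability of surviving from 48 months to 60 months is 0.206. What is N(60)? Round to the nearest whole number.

3670

N(60) = N(48) × p = 17,814 × 0.206 = 3670.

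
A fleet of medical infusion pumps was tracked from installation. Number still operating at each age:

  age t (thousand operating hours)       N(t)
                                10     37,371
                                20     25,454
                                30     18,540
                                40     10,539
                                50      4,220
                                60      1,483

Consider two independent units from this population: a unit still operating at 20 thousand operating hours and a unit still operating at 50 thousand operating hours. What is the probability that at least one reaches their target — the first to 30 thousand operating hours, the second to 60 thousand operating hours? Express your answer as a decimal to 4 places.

p₁ = N(30)/N(20) = 18,540/25,454 = 0.728373; p₂ = N(60)/N(50) = 1,483/4,220 = 0.351422.
P(at least one) = 1 − (1−p₁)(1−p₂) = 1 − 0.271627 × 0.648578 = 0.823829.

0.8238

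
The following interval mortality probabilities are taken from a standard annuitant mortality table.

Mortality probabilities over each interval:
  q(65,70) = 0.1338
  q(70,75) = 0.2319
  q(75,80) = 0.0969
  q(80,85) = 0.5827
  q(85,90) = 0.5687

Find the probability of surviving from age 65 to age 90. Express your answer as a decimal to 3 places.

0.108

Chaining the interval survival probabilities: (1 − 0.1338) × (1 − 0.2319) × (1 − 0.0969) × (1 − 0.5827) × (1 − 0.5687).
= 0.8662 × 0.7681 × 0.9031 × 0.4173 × 0.4313 = 0.108143.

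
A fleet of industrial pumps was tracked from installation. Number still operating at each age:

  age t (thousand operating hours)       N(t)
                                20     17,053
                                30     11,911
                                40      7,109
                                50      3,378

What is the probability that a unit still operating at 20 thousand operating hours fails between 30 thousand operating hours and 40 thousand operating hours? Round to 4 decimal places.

0.2816

This is the probability of reaching 30 but not 40, conditional on being operational at 20: (N(30) − N(40)) / N(20).
= (11,911 − 7,109) / 17,053 = 4,802 / 17,053 = 0.281593.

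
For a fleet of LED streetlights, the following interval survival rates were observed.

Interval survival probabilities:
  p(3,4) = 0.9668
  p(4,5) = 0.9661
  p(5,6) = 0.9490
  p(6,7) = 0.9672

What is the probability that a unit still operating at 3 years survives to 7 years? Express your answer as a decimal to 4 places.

The overall survival probability is 0.9668 × 0.9661 × 0.9490 × 0.9672.
= 0.857317.

0.8573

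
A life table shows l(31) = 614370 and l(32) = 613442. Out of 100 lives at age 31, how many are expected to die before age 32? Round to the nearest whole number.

0

The relevant probability is 1 − 613442/614370 = 0.001510.
Expected number = 100 × 0.001510 = 0.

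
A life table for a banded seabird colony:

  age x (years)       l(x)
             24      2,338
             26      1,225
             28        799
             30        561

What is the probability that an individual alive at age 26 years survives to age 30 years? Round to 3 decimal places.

0.458

The conditional survival probability is l(30)/l(26) = 561/1,225 = 0.457959.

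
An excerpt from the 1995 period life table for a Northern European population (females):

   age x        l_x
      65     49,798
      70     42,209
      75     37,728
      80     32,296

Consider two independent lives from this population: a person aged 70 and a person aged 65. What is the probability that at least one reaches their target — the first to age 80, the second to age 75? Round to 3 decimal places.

p₁ = l_80/l_70 = 32,296/42,209 = 0.765145; p₂ = l_75/l_65 = 37,728/49,798 = 0.757621.
P(at least one) = 1 − (1−p₁)(1−p₂) = 1 − 0.234855 × 0.242379 = 0.943076.

0.943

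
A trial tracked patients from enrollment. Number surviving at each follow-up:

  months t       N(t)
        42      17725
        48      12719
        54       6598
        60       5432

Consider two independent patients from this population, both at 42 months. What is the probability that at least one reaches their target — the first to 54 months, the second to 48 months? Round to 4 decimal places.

0.8227

p₁ = N(54)/N(42) = 6598/17725 = 0.372243; p₂ = N(48)/N(42) = 12719/17725 = 0.717574.
P(at least one) = 1 − (1−p₁)(1−p₂) = 1 − 0.627757 × 0.282426 = 0.822705.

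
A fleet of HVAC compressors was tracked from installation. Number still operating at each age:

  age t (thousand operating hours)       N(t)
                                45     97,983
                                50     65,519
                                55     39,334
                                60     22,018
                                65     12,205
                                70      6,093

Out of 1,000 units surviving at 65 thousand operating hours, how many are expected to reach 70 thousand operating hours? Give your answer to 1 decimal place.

The relevant probability is 6,093/12,205 = 0.499222.
Expected number = 1,000 × 0.499222 = 499.2.

499.2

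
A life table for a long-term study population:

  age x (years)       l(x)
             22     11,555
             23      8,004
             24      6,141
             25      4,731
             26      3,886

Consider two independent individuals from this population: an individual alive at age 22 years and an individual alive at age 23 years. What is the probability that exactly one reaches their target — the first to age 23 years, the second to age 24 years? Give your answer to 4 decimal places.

p₁ = l(23)/l(22) = 8,004/11,555 = 0.692687; p₂ = l(24)/l(23) = 6,141/8,004 = 0.767241.
P(exactly one) = p₁(1−p₂) + (1−p₁)p₂ = 0.161229 + 0.235783 = 0.397012.

0.3970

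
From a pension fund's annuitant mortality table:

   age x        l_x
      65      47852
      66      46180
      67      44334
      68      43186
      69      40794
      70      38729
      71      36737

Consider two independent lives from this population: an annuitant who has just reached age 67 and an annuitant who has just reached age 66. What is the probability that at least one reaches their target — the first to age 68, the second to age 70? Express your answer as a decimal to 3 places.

0.996

p₁ = l_68/l_67 = 43186/44334 = 0.974106; p₂ = l_70/l_66 = 38729/46180 = 0.838653.
P(at least one) = 1 − (1−p₁)(1−p₂) = 1 − 0.025894 × 0.161347 = 0.995822.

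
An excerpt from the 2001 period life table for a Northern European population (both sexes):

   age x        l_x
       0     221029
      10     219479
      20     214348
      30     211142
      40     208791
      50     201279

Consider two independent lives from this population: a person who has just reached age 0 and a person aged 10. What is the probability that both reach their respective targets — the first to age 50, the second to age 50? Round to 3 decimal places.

0.835

p₁ = l_50/l_0 = 201279/221029 = 0.910645; p₂ = l_50/l_10 = 201279/219479 = 0.917076.
P(both) = p₁ × p₂ = 0.910645 × 0.917076 = 0.835131.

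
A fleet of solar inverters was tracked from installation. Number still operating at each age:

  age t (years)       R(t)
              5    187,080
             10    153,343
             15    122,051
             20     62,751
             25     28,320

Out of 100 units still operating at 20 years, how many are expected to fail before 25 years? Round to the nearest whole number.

The relevant probability is 1 − 28,320/62,751 = 0.548692.
Expected number = 100 × 0.548692 = 55.

55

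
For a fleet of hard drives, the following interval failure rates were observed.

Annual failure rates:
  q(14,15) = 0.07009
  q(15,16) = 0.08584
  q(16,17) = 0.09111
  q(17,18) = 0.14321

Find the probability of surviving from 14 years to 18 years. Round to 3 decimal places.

0.662

The overall survival probability is (1 − 0.07009) × (1 − 0.08584) × (1 − 0.09111) × (1 − 0.14321).
= 0.92991 × 0.91416 × 0.90889 × 0.85679 = 0.661986.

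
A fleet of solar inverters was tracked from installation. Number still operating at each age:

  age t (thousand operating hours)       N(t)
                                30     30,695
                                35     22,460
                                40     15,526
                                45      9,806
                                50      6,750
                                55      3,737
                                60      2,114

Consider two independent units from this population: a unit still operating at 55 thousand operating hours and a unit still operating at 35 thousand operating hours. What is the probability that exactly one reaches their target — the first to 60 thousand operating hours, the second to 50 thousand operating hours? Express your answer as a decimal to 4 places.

p₁ = N(60)/N(55) = 2,114/3,737 = 0.565694; p₂ = N(50)/N(35) = 6,750/22,460 = 0.300534.
P(exactly one) = p₁(1−p₂) + (1−p₁)p₂ = 0.395684 + 0.130524 = 0.526207.

0.5262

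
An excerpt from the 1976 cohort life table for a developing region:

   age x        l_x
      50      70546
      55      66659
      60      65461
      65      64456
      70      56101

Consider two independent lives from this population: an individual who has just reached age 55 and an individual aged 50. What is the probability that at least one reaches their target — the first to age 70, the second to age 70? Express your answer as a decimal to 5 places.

0.96757

p₁ = l_70/l_55 = 56101/66659 = 0.841612; p₂ = l_70/l_50 = 56101/70546 = 0.795240.
P(at least one) = 1 − (1−p₁)(1−p₂) = 1 − 0.158388 × 0.204760 = 0.967568.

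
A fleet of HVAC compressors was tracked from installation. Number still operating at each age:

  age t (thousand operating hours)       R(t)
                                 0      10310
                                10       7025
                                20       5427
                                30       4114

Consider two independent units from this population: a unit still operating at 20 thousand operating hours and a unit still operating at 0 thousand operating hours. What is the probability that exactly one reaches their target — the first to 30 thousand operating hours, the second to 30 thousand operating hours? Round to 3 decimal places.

p₁ = R(30)/R(20) = 4114/5427 = 0.758062; p₂ = R(30)/R(0) = 4114/10310 = 0.399030.
P(exactly one) = p₁(1−p₂) + (1−p₁)p₂ = 0.455573 + 0.096541 = 0.552113.

0.552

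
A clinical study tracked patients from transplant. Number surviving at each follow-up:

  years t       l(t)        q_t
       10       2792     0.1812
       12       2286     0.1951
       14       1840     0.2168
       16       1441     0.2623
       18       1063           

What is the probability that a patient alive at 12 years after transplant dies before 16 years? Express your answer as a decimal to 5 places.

0.36964

P(die before 16 | alive at 12) = 1 − l(16)/l(12) = 1 − 1441/2286 = (845)/2286 = 0.369641.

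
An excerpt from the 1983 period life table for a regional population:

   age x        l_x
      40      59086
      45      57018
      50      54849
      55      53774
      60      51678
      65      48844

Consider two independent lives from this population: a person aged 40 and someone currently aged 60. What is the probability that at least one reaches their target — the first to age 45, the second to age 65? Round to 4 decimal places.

0.9981

p₁ = l_45/l_40 = 57018/59086 = 0.965000; p₂ = l_65/l_60 = 48844/51678 = 0.945160.
P(at least one) = 1 − (1−p₁)(1−p₂) = 1 − 0.035000 × 0.054840 = 0.998081.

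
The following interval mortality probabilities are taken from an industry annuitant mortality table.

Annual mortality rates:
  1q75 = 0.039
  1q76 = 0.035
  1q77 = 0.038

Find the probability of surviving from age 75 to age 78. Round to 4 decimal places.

Survival from 75 to 78 is the product of surviving each interval: (1 − 0.039) × (1 − 0.035) × (1 − 0.038).
= 0.961 × 0.965 × 0.962 = 0.892125.

0.8921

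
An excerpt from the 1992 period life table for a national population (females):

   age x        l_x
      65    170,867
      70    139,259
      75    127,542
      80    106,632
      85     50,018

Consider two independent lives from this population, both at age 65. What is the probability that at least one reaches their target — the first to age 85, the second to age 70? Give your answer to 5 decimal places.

0.86917

p₁ = l_85/l_65 = 50,018/170,867 = 0.292731; p₂ = l_70/l_65 = 139,259/170,867 = 0.815014.
P(at least one) = 1 − (1−p₁)(1−p₂) = 1 − 0.707269 × 0.184986 = 0.869165.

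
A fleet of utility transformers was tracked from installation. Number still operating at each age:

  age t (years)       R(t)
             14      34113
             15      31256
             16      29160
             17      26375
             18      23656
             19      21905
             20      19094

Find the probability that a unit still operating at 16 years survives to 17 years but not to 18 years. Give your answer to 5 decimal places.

This is the probability of reaching 17 but not 18, conditional on being operational at 16: (R(17) − R(18)) / R(16).
= (26375 − 23656) / 29160 = 2719 / 29160 = 0.093244.

0.09324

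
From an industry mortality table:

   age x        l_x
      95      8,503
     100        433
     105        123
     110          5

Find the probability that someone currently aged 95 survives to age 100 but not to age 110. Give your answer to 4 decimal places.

0.0503

We want 5|10q95 = (l_100 − l_110)/l_95.
This is the probability of reaching 100 but not 110, conditional on being alive at 95: (l_100 − l_110) / l_95.
= (433 − 5) / 8,503 = 428 / 8,503 = 0.050335.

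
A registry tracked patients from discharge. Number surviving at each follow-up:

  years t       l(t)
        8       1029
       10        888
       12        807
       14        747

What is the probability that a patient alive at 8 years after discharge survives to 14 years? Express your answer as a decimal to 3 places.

0.726

The conditional survival probability is l(14)/l(8) = 747/1029 = 0.725948.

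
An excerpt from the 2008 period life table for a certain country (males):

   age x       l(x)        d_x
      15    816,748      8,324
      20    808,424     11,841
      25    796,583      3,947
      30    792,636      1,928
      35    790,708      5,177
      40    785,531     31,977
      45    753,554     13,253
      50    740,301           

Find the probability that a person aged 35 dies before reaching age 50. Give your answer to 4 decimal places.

0.0637

P(die before 50 | alive at 35) = 1 − l(50)/l(35) = 1 − 740,301/790,708 = (50,407)/790,708 = 0.063749.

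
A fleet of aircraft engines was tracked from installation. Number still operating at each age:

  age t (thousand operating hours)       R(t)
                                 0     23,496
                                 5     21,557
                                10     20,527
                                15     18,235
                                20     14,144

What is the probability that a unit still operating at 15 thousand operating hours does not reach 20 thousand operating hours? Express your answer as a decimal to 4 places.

P(fail before 20 | operational at 15) = 1 − R(20)/R(15) = 1 − 14,144/18,235 = (4,091)/18,235 = 0.224349.

0.2243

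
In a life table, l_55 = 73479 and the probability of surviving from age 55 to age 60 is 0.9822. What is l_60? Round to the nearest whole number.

72171

l_60 = l_55 × p = 73479 × 0.9822 = 72171.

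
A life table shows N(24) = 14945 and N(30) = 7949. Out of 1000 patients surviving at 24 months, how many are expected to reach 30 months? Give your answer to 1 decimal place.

531.9

The relevant probability is 7949/14945 = 0.531884.
Expected number = 1000 × 0.531884 = 531.9.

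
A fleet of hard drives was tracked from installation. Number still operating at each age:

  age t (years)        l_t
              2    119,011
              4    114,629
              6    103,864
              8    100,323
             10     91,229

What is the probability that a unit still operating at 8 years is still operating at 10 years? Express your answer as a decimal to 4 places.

0.9094

The conditional survival probability is l_10/l_8 = 91,229/100,323 = 0.909353.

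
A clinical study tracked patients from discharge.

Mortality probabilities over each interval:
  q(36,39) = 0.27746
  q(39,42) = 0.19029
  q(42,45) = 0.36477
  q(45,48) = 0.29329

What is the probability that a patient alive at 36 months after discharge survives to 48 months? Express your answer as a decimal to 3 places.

0.263

P(survive 36→48) = (1 − 0.27746) × (1 − 0.19029) × (1 − 0.36477) × (1 − 0.29329).
= 0.72254 × 0.80971 × 0.63523 × 0.70671 = 0.262642.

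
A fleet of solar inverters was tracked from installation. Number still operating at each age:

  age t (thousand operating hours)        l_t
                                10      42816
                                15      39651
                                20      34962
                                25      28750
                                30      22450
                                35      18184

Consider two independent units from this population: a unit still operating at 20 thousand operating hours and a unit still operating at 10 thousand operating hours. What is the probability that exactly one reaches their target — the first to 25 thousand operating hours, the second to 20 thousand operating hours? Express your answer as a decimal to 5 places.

p₁ = l_25/l_20 = 28750/34962 = 0.822321; p₂ = l_20/l_10 = 34962/42816 = 0.816564.
P(exactly one) = p₁(1−p₂) + (1−p₁)p₂ = 0.150843 + 0.145086 = 0.295930.

0.29593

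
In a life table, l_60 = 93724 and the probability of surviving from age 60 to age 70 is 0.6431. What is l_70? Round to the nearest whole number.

60274

l_70 = l_60 × p = 93724 × 0.6431 = 60274.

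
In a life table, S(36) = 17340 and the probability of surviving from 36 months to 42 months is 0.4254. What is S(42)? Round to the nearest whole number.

S(42) = S(36) × p = 17340 × 0.4254 = 7376.

7376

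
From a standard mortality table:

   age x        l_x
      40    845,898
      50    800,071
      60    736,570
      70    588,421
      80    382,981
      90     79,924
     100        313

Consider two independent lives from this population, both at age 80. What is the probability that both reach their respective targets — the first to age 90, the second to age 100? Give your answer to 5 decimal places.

0.00017

p₁ = l_90/l_80 = 79,924/382,981 = 0.208689; p₂ = l_100/l_80 = 313/382,981 = 0.000817.
P(both) = p₁ × p₂ = 0.208689 × 0.000817 = 0.000170.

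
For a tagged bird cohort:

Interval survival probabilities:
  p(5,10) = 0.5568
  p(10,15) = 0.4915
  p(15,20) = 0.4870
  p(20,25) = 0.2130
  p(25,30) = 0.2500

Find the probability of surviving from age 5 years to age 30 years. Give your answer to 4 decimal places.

Chaining the interval survival probabilities: 0.5568 × 0.4915 × 0.4870 × 0.2130 × 0.2500.
= 0.007097.

0.0071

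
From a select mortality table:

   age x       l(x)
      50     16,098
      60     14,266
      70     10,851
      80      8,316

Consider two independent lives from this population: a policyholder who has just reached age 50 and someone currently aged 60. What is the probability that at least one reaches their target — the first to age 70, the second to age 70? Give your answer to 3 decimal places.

0.922

p₁ = l(70)/l(50) = 10,851/16,098 = 0.674059; p₂ = l(70)/l(60) = 10,851/14,266 = 0.760620.
P(at least one) = 1 − (1−p₁)(1−p₂) = 1 − 0.325941 × 0.239380 = 0.921976.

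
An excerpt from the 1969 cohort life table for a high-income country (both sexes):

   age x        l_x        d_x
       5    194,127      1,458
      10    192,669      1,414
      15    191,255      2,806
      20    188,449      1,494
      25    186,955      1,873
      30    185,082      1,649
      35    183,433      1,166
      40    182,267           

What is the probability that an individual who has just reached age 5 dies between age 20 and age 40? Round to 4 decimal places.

This is the probability of reaching 20 but not 40, conditional on being alive at 5: (l_20 − l_40) / l_5.
= (188,449 − 182,267) / 194,127 = 6,182 / 194,127 = 0.031845.

0.0318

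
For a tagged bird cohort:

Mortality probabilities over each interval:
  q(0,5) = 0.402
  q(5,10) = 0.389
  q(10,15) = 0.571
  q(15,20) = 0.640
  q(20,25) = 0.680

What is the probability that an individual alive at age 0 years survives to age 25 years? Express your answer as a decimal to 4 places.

0.0181

P(survive 0→25) = (1 − 0.402) × (1 − 0.389) × (1 − 0.571) × (1 − 0.640) × (1 − 0.680).
= 0.598 × 0.611 × 0.429 × 0.360 × 0.320 = 0.018057.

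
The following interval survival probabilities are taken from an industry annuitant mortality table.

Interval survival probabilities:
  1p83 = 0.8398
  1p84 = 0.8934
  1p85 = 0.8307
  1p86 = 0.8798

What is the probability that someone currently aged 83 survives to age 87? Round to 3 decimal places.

The overall survival probability is 0.8398 × 0.8934 × 0.8307 × 0.8798.
= 0.548340.

0.548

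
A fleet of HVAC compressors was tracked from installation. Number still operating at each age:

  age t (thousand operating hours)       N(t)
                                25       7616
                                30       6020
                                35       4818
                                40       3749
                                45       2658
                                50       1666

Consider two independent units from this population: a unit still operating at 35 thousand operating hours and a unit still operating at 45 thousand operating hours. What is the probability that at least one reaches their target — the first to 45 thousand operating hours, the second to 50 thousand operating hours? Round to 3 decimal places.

0.833

p₁ = N(45)/N(35) = 2658/4818 = 0.551681; p₂ = N(50)/N(45) = 1666/2658 = 0.626787.
P(at least one) = 1 − (1−p₁)(1−p₂) = 1 − 0.448319 × 0.373213 = 0.832682.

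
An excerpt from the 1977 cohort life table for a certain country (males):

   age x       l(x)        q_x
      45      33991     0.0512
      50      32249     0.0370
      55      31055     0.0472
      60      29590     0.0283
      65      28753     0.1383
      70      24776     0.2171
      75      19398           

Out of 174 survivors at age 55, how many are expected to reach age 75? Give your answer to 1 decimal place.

The relevant probability is 19398/31055 = 0.624634.
Expected number = 174 × 0.624634 = 108.7.

108.7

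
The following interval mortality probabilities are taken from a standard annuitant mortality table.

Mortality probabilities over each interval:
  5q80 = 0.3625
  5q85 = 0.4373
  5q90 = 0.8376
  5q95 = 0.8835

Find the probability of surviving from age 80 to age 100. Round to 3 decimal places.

Survival from 80 to 100 is the product of surviving each interval: (1 − 0.3625) × (1 − 0.4373) × (1 − 0.8376) × (1 − 0.8835).
= 0.6375 × 0.5627 × 0.1624 × 0.1165 = 0.006787.

0.007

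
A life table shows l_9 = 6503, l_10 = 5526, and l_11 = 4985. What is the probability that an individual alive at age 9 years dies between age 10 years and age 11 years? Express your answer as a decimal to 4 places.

0.0832

This is the probability of reaching 10 but not 11, conditional on being alive at 9: (l_10 − l_11) / l_9.
= (5526 − 4985) / 6503 = 541 / 6503 = 0.083192.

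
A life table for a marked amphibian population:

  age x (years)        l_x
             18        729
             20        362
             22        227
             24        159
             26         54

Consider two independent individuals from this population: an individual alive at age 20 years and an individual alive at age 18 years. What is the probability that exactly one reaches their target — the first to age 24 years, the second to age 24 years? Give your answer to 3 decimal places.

0.466

p₁ = l_24/l_20 = 159/362 = 0.439227; p₂ = l_24/l_18 = 159/729 = 0.218107.
P(exactly one) = p₁(1−p₂) + (1−p₁)p₂ = 0.343429 + 0.122309 = 0.465737.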